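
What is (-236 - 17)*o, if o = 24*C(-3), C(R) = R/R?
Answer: -6072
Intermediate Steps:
C(R) = 1
o = 24 (o = 24*1 = 24)
(-236 - 17)*o = (-236 - 17)*24 = -253*24 = -6072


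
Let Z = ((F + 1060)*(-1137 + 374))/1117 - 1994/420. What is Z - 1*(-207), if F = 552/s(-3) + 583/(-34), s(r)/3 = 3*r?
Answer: -2967643397/5981535 ≈ -496.13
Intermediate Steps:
s(r) = 9*r (s(r) = 3*(3*r) = 9*r)
F = -11503/306 (F = 552/((9*(-3))) + 583/(-34) = 552/(-27) + 583*(-1/34) = 552*(-1/27) - 583/34 = -184/9 - 583/34 = -11503/306 ≈ -37.591)
Z = -4205821142/5981535 (Z = ((-11503/306 + 1060)*(-1137 + 374))/1117 - 1994/420 = ((312857/306)*(-763))*(1/1117) - 1994*1/420 = -238709891/306*1/1117 - 997/210 = -238709891/341802 - 997/210 = -4205821142/5981535 ≈ -703.13)
Z - 1*(-207) = -4205821142/5981535 - 1*(-207) = -4205821142/5981535 + 207 = -2967643397/5981535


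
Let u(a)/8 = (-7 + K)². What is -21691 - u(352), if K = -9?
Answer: -23739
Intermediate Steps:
u(a) = 2048 (u(a) = 8*(-7 - 9)² = 8*(-16)² = 8*256 = 2048)
-21691 - u(352) = -21691 - 1*2048 = -21691 - 2048 = -23739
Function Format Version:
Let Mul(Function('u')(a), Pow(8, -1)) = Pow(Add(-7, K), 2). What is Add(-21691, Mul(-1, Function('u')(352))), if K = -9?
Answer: -23739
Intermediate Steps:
Function('u')(a) = 2048 (Function('u')(a) = Mul(8, Pow(Add(-7, -9), 2)) = Mul(8, Pow(-16, 2)) = Mul(8, 256) = 2048)
Add(-21691, Mul(-1, Function('u')(352))) = Add(-21691, Mul(-1, 2048)) = Add(-21691, -2048) = -23739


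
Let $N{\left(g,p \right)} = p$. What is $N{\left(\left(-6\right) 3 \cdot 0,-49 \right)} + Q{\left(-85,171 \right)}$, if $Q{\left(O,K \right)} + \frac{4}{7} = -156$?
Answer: $- \frac{1439}{7} \approx -205.57$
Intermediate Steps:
$Q{\left(O,K \right)} = - \frac{1096}{7}$ ($Q{\left(O,K \right)} = - \frac{4}{7} - 156 = - \frac{1096}{7}$)
$N{\left(\left(-6\right) 3 \cdot 0,-49 \right)} + Q{\left(-85,171 \right)} = -49 - \frac{1096}{7} = - \frac{1439}{7}$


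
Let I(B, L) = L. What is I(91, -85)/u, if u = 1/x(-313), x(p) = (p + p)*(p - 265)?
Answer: -30755380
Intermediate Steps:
x(p) = 2*p*(-265 + p) (x(p) = (2*p)*(-265 + p) = 2*p*(-265 + p))
u = 1/361828 (u = 1/(2*(-313)*(-265 - 313)) = 1/(2*(-313)*(-578)) = 1/361828 ≈ 2.7637e-6)
I(91, -85)/u = -85/1/361828 = -85*361828 = -30755380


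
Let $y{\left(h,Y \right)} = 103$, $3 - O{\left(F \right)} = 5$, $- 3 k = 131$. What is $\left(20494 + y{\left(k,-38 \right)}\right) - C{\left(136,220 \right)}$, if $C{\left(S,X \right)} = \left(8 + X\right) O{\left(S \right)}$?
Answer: $21053$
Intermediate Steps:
$k = - \frac{131}{3}$ ($k = \left(- \frac{1}{3}\right) 131 = - \frac{131}{3} \approx -43.667$)
$O{\left(F \right)} = -2$ ($O{\left(F \right)} = 3 - 5 = -2$)
$C{\left(S,X \right)} = -16 - 2 X$ ($C{\left(S,X \right)} = \left(8 + X\right) \left(-2\right) = -16 - 2 X$)
$\left(20494 + y{\left(k,-38 \right)}\right) - C{\left(136,220 \right)} = \left(20494 + 103\right) - \left(-16 - 440\right) = 20597 - \left(-16 - 440\right) = 20597 - -456 = 20597 + 456 = 21053$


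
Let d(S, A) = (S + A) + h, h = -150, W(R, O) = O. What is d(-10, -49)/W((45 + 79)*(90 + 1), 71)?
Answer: -209/71 ≈ -2.9437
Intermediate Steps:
d(S, A) = -150 + A + S (d(S, A) = (S + A) - 150 = (A + S) - 150 = -150 + A + S)
d(-10, -49)/W((45 + 79)*(90 + 1), 71) = (-150 - 49 - 10)/71 = -209*1/71 = -209/71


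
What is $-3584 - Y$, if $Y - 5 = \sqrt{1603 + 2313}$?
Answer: $-3589 - 2 \sqrt{979} \approx -3651.6$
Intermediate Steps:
$Y = 5 + 2 \sqrt{979}$ ($Y = 5 + \sqrt{1603 + 2313} = 5 + \sqrt{3916} = 5 + 2 \sqrt{979} \approx 67.578$)
$-3584 - Y = -3584 - \left(5 + 2 \sqrt{979}\right) = -3589 - 2 \sqrt{979}$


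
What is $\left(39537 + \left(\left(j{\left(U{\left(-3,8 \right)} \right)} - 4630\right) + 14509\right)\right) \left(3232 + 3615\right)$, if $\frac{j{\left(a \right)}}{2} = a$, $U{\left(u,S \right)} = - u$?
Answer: $338392434$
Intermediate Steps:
$j{\left(a \right)} = 2 a$
$\left(39537 + \left(\left(j{\left(U{\left(-3,8 \right)} \right)} - 4630\right) + 14509\right)\right) \left(3232 + 3615\right) = \left(39537 + \left(\left(2 \left(\left(-1\right) \left(-3\right)\right) - 4630\right) + 14509\right)\right) \left(3232 + 3615\right) = \left(39537 + \left(\left(2 \cdot 3 - 4630\right) + 14509\right)\right) 6847 = \left(39537 + \left(\left(6 - 4630\right) + 14509\right)\right) 6847 = \left(39537 + \left(-4624 + 14509\right)\right) 6847 = \left(39537 + 9885\right) 6847 = 49422 \cdot 6847 = 338392434$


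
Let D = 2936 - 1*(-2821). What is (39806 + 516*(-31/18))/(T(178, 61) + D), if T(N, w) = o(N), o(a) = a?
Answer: 116752/17805 ≈ 6.5573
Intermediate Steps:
D = 5757 (D = 2936 + 2821 = 5757)
T(N, w) = N
(39806 + 516*(-31/18))/(T(178, 61) + D) = (39806 + 516*(-31/18))/(178 + 5757) = (39806 + 516*(-31*1/18))/5935 = (39806 + 516*(-31/18))*(1/5935) = (39806 - 2666/3)*(1/5935) = (116752/3)*(1/5935) = 116752/17805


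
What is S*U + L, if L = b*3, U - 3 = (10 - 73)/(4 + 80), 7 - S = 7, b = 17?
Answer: 51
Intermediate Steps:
S = 0 (S = 7 - 1*7 = 7 - 7 = 0)
U = 9/4 (U = 3 + (10 - 73)/(4 + 80) = 3 - 63/84 = 3 - 63*1/84 = 3 - ¾ = 9/4 ≈ 2.2500)
L = 51 (L = 17*3 = 51)
S*U + L = 0*(9/4) + 51 = 0 + 51 = 51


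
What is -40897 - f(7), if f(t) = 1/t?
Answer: -286280/7 ≈ -40897.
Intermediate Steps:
-40897 - f(7) = -40897 - 1/7 = -40897 - 1*⅐ = -40897 - ⅐ = -286280/7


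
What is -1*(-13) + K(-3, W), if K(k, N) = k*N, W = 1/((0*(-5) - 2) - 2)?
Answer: 55/4 ≈ 13.750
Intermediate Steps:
W = -1/4 (W = 1/((0 - 2) - 2) = 1/(-2 - 2) = 1/(-4) = -1/4 ≈ -0.25000)
K(k, N) = N*k
-1*(-13) + K(-3, W) = -1*(-13) - 1/4*(-3) = 13 + 3/4 = 55/4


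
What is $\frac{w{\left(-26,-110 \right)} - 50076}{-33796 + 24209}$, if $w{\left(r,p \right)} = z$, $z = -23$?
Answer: $\frac{50099}{9587} \approx 5.2257$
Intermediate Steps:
$w{\left(r,p \right)} = -23$
$\frac{w{\left(-26,-110 \right)} - 50076}{-33796 + 24209} = \frac{-23 - 50076}{-33796 + 24209} = - \frac{50099}{-9587} = \left(-50099\right) \left(- \frac{1}{9587}\right) = \frac{50099}{9587}$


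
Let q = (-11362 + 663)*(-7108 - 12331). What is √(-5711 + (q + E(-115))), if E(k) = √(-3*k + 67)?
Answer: √(207972150 + 2*√103) ≈ 14421.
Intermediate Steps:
E(k) = √(67 - 3*k)
q = 207977861 (q = -10699*(-19439) = 207977861)
√(-5711 + (q + E(-115))) = √(-5711 + (207977861 + √(67 - 3*(-115)))) = √(-5711 + (207977861 + √(67 + 345))) = √(-5711 + (207977861 + √412)) = √(-5711 + (207977861 + 2*√103)) = √(207972150 + 2*√103)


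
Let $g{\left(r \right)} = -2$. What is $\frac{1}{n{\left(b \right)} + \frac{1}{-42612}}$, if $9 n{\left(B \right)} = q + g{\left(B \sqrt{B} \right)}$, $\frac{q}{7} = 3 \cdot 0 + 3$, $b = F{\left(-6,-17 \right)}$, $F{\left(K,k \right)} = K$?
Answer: $\frac{127836}{269873} \approx 0.47369$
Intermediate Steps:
$b = -6$
$q = 21$ ($q = 7 \left(3 \cdot 0 + 3\right) = 7 \left(0 + 3\right) = 7 \cdot 3 = 21$)
$n{\left(B \right)} = \frac{19}{9}$ ($n{\left(B \right)} = \frac{21 - 2}{9} = \frac{1}{9} \cdot 19 = \frac{19}{9}$)
$\frac{1}{n{\left(b \right)} + \frac{1}{-42612}} = \frac{1}{\frac{19}{9} + \frac{1}{-42612}} = \frac{1}{\frac{19}{9} - \frac{1}{42612}} = \frac{1}{\frac{269873}{127836}} = \frac{127836}{269873}$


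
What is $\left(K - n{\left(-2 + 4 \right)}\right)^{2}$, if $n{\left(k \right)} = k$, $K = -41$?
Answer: $1849$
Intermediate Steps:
$\left(K - n{\left(-2 + 4 \right)}\right)^{2} = \left(-41 - \left(-2 + 4\right)\right)^{2} = \left(-41 - 2\right)^{2} = \left(-43\right)^{2} = 1849$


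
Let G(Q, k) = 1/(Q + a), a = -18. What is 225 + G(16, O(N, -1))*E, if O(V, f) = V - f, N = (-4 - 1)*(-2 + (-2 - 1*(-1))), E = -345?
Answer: 795/2 ≈ 397.50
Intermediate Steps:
N = 15 (N = -5*(-2 + (-2 + 1)) = -5*(-2 - 1) = -5*(-3) = 15)
G(Q, k) = 1/(-18 + Q) (G(Q, k) = 1/(Q - 18) = 1/(-18 + Q))
225 + G(16, O(N, -1))*E = 225 - 345/(-18 + 16) = 225 - 345/(-2) = 225 - ½*(-345) = 225 + 345/2 = 795/2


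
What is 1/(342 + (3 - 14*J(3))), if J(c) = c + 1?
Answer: 1/289 ≈ 0.0034602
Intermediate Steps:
J(c) = 1 + c
1/(342 + (3 - 14*J(3))) = 1/(342 + (3 - 14*(1 + 3))) = 1/(342 + (3 - 14*4)) = 1/(342 + (3 - 56)) = 1/(342 - 53) = 1/289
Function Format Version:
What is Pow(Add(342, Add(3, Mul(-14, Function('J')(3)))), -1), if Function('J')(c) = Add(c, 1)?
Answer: Rational(1, 289) ≈ 0.0034602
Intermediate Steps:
Function('J')(c) = Add(1, c)
Pow(Add(342, Add(3, Mul(-14, Function('J')(3)))), -1) = Pow(Add(342, Add(3, Mul(-14, Add(1, 3)))), -1) = Pow(Add(342, Add(3, Mul(-14, 4))), -1) = Pow(Add(342, Add(3, -56)), -1) = Pow(Add(342, -53), -1) = Pow(289, -1) = Rational(1, 289)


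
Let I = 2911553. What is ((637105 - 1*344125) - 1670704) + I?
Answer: 1533829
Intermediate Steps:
((637105 - 1*344125) - 1670704) + I = ((637105 - 1*344125) - 1670704) + 2911553 = ((637105 - 344125) - 1670704) + 2911553 = (292980 - 1670704) + 2911553 = -1377724 + 2911553 = 1533829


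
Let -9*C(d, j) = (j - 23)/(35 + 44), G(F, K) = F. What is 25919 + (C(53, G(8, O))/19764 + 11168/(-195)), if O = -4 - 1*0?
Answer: 7873976078497/304464420 ≈ 25862.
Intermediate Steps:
O = -4 (O = -4 + 0 = -4)
C(d, j) = 23/711 - j/711 (C(d, j) = -(j - 23)/(9*(35 + 44)) = -(-23 + j)/(9*79) = -(-23/79 + j/79)/9 = 23/711 - j/711)
25919 + (C(53, G(8, O))/19764 + 11168/(-195)) = 25919 + ((23/711 - 1/711*8)/19764 + 11168/(-195)) = 25919 + ((23/711 - 8/711)*(1/19764) + 11168*(-1/195)) = 25919 + ((5/237)*(1/19764) - 11168/195) = 25919 + (5/4684068 - 11168/195) = 25919 - 17437223483/304464420 = 7873976078497/304464420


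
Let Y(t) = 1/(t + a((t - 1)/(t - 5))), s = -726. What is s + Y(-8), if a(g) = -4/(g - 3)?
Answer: -68259/94 ≈ -726.16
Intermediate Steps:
a(g) = -4/(-3 + g)
Y(t) = 1/(t - 4/(-3 + (-1 + t)/(-5 + t))) (Y(t) = 1/(t - 4/(-3 + (t - 1)/(t - 5))) = 1/(t - 4/(-3 + (-1 + t)/(-5 + t))))
s + Y(-8) = -726 + (-7 - 8)/(-10 + (-8)**2 - 5*(-8)) = -726 - 15/(-10 + 64 + 40) = -726 - 15/94 = -68259/94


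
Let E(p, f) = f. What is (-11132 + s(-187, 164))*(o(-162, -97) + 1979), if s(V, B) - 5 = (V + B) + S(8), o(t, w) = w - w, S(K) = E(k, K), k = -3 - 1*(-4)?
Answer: -22050018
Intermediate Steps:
k = 1 (k = -3 + 4 = 1)
S(K) = K
o(t, w) = 0
s(V, B) = 13 + B + V (s(V, B) = 5 + ((V + B) + 8) = 5 + ((B + V) + 8) = 5 + (8 + B + V) = 13 + B + V)
(-11132 + s(-187, 164))*(o(-162, -97) + 1979) = (-11132 + (13 + 164 - 187))*(0 + 1979) = (-11132 - 10)*1979 = -11142*1979 = -22050018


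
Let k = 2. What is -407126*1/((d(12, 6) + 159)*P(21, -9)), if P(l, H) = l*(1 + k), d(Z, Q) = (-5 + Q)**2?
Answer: -203563/5040 ≈ -40.389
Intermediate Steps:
P(l, H) = 3*l (P(l, H) = l*(1 + 2) = l*3 = 3*l)
-407126*1/((d(12, 6) + 159)*P(21, -9)) = -407126*1/(63*((-5 + 6)**2 + 159)) = -407126*1/(63*(1**2 + 159)) = -407126*1/(63*(1 + 159)) = -407126/(160*63) = -407126/10080 = -407126*1/10080 = -203563/5040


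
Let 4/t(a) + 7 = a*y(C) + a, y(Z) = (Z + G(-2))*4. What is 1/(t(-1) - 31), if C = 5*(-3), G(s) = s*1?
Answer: -15/464 ≈ -0.032328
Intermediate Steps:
G(s) = s
C = -15
y(Z) = -8 + 4*Z (y(Z) = (Z - 2)*4 = (-2 + Z)*4 = -8 + 4*Z)
t(a) = 4/(-7 - 67*a) (t(a) = 4/(-7 + (a*(-8 + 4*(-15)) + a)) = 4/(-7 + (a*(-8 - 60) + a)) = 4/(-7 + (a*(-68) + a)) = 4/(-7 + (-68*a + a)) = 4/(-7 - 67*a))
1/(t(-1) - 31) = 1/(-4/(7 + 67*(-1)) - 31) = 1/(-4/(7 - 67) - 31) = 1/(-4/(-60) - 31) = 1/(-4*(-1/60) - 31) = 1/(1/15 - 31) = 1/(-464/15) = -15/464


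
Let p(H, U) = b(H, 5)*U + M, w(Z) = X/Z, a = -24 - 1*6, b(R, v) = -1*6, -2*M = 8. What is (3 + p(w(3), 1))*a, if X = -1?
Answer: 210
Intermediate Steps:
M = -4 (M = -½*8 = -4)
b(R, v) = -6
a = -30 (a = -24 - 6 = -30)
w(Z) = -1/Z
p(H, U) = -4 - 6*U (p(H, U) = -6*U - 4 = -4 - 6*U)
(3 + p(w(3), 1))*a = (3 + (-4 - 6*1))*(-30) = (3 + (-4 - 6))*(-30) = (3 - 10)*(-30) = -7*(-30) = 210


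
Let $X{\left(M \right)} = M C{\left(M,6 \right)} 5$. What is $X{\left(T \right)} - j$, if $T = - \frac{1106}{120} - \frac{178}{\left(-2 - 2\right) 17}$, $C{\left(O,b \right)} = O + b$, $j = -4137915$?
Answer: $\frac{861021465841}{208080} \approx 4.1379 \cdot 10^{6}$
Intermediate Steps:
$T = - \frac{6731}{1020}$ ($T = \left(-1106\right) \frac{1}{120} - \frac{178}{\left(-4\right) 17} = - \frac{553}{60} - \frac{178}{-68} = - \frac{553}{60} - - \frac{89}{34} = - \frac{553}{60} + \frac{89}{34} = - \frac{6731}{1020} \approx -6.599$)
$X{\left(M \right)} = 5 M \left(6 + M\right)$ ($X{\left(M \right)} = M \left(M + 6\right) 5 = M \left(6 + M\right) 5 = 5 M \left(6 + M\right)$)
$X{\left(T \right)} - j = 5 \left(- \frac{6731}{1020}\right) \left(6 - \frac{6731}{1020}\right) - -4137915 = 5 \left(- \frac{6731}{1020}\right) \left(- \frac{611}{1020}\right) + 4137915 = \frac{4112641}{208080} + 4137915 = \frac{861021465841}{208080}$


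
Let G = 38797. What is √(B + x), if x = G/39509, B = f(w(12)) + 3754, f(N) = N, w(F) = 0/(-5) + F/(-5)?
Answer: √146440860553815/197545 ≈ 61.258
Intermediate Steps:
w(F) = -F/5 (w(F) = 0*(-⅕) + F*(-⅕) = 0 - F/5 = -F/5)
B = 18758/5 (B = -⅕*12 + 3754 = -12/5 + 3754 = 18758/5 ≈ 3751.6)
x = 38797/39509 ≈ 0.98198
√(B + x) = √(18758/5 + 38797/39509) = √(741303807/197545) = √146440860553815/197545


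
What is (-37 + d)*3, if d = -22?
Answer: -177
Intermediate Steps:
(-37 + d)*3 = (-37 - 22)*3 = -59*3 = -177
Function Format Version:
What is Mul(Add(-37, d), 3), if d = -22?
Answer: -177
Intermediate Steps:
Mul(Add(-37, d), 3) = Mul(Add(-37, -22), 3) = Mul(-59, 3) = -177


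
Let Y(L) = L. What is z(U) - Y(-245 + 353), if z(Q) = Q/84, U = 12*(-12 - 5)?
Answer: -773/7 ≈ -110.43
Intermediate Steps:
U = -204 (U = 12*(-17) = -204)
z(Q) = Q/84 (z(Q) = Q*(1/84) = Q/84)
z(U) - Y(-245 + 353) = (1/84)*(-204) - (-245 + 353) = -17/7 - 1*108 = -17/7 - 108 = -773/7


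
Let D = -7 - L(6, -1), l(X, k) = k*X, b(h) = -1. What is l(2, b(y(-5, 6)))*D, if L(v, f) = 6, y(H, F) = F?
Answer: 26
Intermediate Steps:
l(X, k) = X*k
D = -13 (D = -7 - 1*6 = -7 - 6 = -13)
l(2, b(y(-5, 6)))*D = (2*(-1))*(-13) = -2*(-13) = 26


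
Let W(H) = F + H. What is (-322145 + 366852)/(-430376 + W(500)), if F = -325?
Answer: -44707/430201 ≈ -0.10392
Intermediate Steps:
W(H) = -325 + H
(-322145 + 366852)/(-430376 + W(500)) = (-322145 + 366852)/(-430376 + (-325 + 500)) = 44707/(-430376 + 175) = 44707/(-430201) = 44707*(-1/430201) = -44707/430201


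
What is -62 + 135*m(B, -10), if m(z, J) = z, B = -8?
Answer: -1142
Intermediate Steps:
-62 + 135*m(B, -10) = -62 + 135*(-8) = -62 - 1080 = -1142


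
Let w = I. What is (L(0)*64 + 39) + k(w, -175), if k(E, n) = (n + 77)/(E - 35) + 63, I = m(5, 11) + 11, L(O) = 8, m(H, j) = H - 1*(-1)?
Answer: 5575/9 ≈ 619.44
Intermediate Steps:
m(H, j) = 1 + H (m(H, j) = H + 1 = 1 + H)
I = 17 (I = (1 + 5) + 11 = 6 + 11 = 17)
w = 17
k(E, n) = 63 + (77 + n)/(-35 + E) (k(E, n) = (77 + n)/(-35 + E) + 63 = 63 + (77 + n)/(-35 + E))
(L(0)*64 + 39) + k(w, -175) = (8*64 + 39) + (-2128 - 175 + 63*17)/(-35 + 17) = (512 + 39) + (-2128 - 175 + 1071)/(-18) = 551 - 1/18*(-1232) = 551 + 616/9 = 5575/9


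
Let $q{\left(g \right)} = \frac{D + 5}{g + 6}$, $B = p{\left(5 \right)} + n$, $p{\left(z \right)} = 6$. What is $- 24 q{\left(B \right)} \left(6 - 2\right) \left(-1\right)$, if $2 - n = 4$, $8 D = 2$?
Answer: $\frac{252}{5} \approx 50.4$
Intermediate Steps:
$D = \frac{1}{4}$ ($D = \frac{1}{8} \cdot 2 = \frac{1}{4} \approx 0.25$)
$n = -2$ ($n = 2 - 4 = -2$)
$B = 4$ ($B = 6 - 2 = 4$)
$q{\left(g \right)} = \frac{21}{4 \left(6 + g\right)}$ ($q{\left(g \right)} = \frac{\frac{1}{4} + 5}{g + 6} = \frac{21}{4 \left(6 + g\right)}$)
$- 24 q{\left(B \right)} \left(6 - 2\right) \left(-1\right) = - 24 \frac{21}{4 \left(6 + 4\right)} \left(6 - 2\right) \left(-1\right) = - 24 \frac{21}{4 \cdot 10} \cdot 4 \left(-1\right) = - 24 \cdot \frac{21}{4} \cdot \frac{1}{10} \left(-4\right) = \left(-24\right) \frac{21}{40} \left(-4\right) = \left(- \frac{63}{5}\right) \left(-4\right) = \frac{252}{5}$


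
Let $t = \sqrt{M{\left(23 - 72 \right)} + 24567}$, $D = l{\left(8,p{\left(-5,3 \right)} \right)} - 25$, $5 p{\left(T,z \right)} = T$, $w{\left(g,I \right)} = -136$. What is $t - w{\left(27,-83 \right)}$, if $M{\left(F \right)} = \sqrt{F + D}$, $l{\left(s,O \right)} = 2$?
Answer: $136 + \sqrt{24567 + 6 i \sqrt{2}} \approx 292.74 + 0.027068 i$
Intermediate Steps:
$p{\left(T,z \right)} = \frac{T}{5}$
$D = -23$ ($D = 2 - 25 = -23$)
$M{\left(F \right)} = \sqrt{-23 + F}$ ($M{\left(F \right)} = \sqrt{F - 23} = \sqrt{-23 + F}$)
$t = \sqrt{24567 + 6 i \sqrt{2}}$ ($t = \sqrt{\sqrt{-23 + \left(23 - 72\right)} + 24567} = \sqrt{\sqrt{-23 - 49} + 24567} = \sqrt{\sqrt{-72} + 24567} = \sqrt{6 i \sqrt{2} + 24567} = \sqrt{24567 + 6 i \sqrt{2}} \approx 156.74 + 0.027 i$)
$t - w{\left(27,-83 \right)} = \sqrt{24567 + 6 i \sqrt{2}} - -136 = \sqrt{24567 + 6 i \sqrt{2}} + 136 = 136 + \sqrt{24567 + 6 i \sqrt{2}}$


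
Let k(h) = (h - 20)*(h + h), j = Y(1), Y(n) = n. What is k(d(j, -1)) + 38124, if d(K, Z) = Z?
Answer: 38166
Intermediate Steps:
j = 1
k(h) = 2*h*(-20 + h) (k(h) = (-20 + h)*(2*h) = 2*h*(-20 + h))
k(d(j, -1)) + 38124 = 2*(-1)*(-20 - 1) + 38124 = 2*(-1)*(-21) + 38124 = 42 + 38124 = 38166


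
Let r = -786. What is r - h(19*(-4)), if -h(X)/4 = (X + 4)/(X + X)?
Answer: -14898/19 ≈ -784.11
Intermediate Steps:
h(X) = -2*(4 + X)/X (h(X) = -4*(X + 4)/(X + X) = -4*(4 + X)/(2*X) = -4*(4 + X)*1/(2*X) = -2*(4 + X)/X)
r - h(19*(-4)) = -786 - (-2 - 8/(19*(-4))) = -786 - (-2 - 8/(-76)) = -786 - (-2 - 8*(-1/76)) = -786 - (-2 + 2/19) = -786 - 1*(-36/19) = -786 + 36/19 = -14898/19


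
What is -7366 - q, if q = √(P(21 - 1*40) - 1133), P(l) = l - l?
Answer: -7366 - I*√1133 ≈ -7366.0 - 33.66*I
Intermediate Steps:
P(l) = 0
q = I*√1133 (q = √(0 - 1133) = √(-1133) = I*√1133 ≈ 33.66*I)
-7366 - q = -7366 - I*√1133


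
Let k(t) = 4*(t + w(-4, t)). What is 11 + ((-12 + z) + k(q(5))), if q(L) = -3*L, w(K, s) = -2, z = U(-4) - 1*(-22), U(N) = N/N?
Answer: -46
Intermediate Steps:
U(N) = 1
z = 23 (z = 1 - 1*(-22) = 1 + 22 = 23)
k(t) = -8 + 4*t (k(t) = 4*(t - 2) = 4*(-2 + t) = -8 + 4*t)
11 + ((-12 + z) + k(q(5))) = 11 + ((-12 + 23) + (-8 + 4*(-3*5))) = 11 + (11 + (-8 + 4*(-15))) = 11 + (11 + (-8 - 60)) = 11 + (11 - 68) = 11 - 57 = -46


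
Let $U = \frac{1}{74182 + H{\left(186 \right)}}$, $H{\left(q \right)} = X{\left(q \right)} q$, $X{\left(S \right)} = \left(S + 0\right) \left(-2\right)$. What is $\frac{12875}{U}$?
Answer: $64246250$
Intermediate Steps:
$X{\left(S \right)} = - 2 S$ ($X{\left(S \right)} = S \left(-2\right) = - 2 S$)
$H{\left(q \right)} = - 2 q^{2}$ ($H{\left(q \right)} = - 2 q q = - 2 q^{2}$)
$U = \frac{1}{4990}$ ($U = \frac{1}{74182 - 2 \cdot 186^{2}} = \frac{1}{74182 - 69192} = \frac{1}{4990} \approx 0.0002004$)
$\frac{12875}{U} = 12875 \frac{1}{\frac{1}{4990}} = 12875 \cdot 4990 = 64246250$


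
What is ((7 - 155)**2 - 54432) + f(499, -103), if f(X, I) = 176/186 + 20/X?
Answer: -1509481124/46407 ≈ -32527.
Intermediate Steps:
f(X, I) = 88/93 + 20/X (f(X, I) = 176*(1/186) + 20/X = 88/93 + 20/X)
((7 - 155)**2 - 54432) + f(499, -103) = ((7 - 155)**2 - 54432) + (88/93 + 20/499) = ((-148)**2 - 54432) + (88/93 + 20*(1/499)) = (21904 - 54432) + (88/93 + 20/499) = -32528 + 45772/46407 = -1509481124/46407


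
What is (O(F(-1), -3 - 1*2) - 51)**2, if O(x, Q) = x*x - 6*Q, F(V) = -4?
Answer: 25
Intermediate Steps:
O(x, Q) = x**2 - 6*Q
(O(F(-1), -3 - 1*2) - 51)**2 = (((-4)**2 - 6*(-3 - 1*2)) - 51)**2 = ((16 - 6*(-3 - 2)) - 51)**2 = ((16 - 6*(-5)) - 51)**2 = ((16 + 30) - 51)**2 = (46 - 51)**2 = (-5)**2 = 25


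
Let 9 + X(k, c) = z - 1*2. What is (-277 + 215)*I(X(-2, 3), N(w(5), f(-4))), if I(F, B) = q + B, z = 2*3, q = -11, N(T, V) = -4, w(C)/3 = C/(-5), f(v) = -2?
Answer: 930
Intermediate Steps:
w(C) = -3*C/5 (w(C) = 3*(C/(-5)) = 3*(C*(-⅕)) = 3*(-C/5) = -3*C/5)
z = 6
X(k, c) = -5 (X(k, c) = -9 + (6 - 1*2) = -9 + (6 - 2) = -9 + 4 = -5)
I(F, B) = -11 + B
(-277 + 215)*I(X(-2, 3), N(w(5), f(-4))) = (-277 + 215)*(-11 - 4) = -62*(-15) = 930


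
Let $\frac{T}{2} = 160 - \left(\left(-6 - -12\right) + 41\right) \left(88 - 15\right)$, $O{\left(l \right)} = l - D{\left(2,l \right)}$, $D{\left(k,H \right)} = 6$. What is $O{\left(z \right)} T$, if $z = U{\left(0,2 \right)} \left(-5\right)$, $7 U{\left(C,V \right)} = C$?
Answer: $39252$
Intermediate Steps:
$U{\left(C,V \right)} = \frac{C}{7}$
$z = 0$ ($z = \frac{1}{7} \cdot 0 \left(-5\right) = 0 \left(-5\right) = 0$)
$O{\left(l \right)} = -6 + l$ ($O{\left(l \right)} = l - 6 = -6 + l$)
$T = -6542$ ($T = 2 \left(160 - \left(\left(-6 - -12\right) + 41\right) \left(88 - 15\right)\right) = 2 \left(160 - \left(\left(-6 + 12\right) + 41\right) 73\right) = 2 \left(160 - \left(6 + 41\right) 73\right) = 2 \left(160 - 47 \cdot 73\right) = 2 \left(160 - 3431\right) = 2 \left(-3271\right) = -6542$)
$O{\left(z \right)} T = \left(-6 + 0\right) \left(-6542\right) = \left(-6\right) \left(-6542\right) = 39252$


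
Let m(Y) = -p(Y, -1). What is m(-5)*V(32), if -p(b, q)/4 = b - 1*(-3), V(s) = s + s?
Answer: -512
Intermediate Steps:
V(s) = 2*s
p(b, q) = -12 - 4*b (p(b, q) = -4*(b - 1*(-3)) = -4*(b + 3) = -4*(3 + b) = -12 - 4*b)
m(Y) = 12 + 4*Y (m(Y) = -(-12 - 4*Y) = 12 + 4*Y)
m(-5)*V(32) = (12 + 4*(-5))*(2*32) = (12 - 20)*64 = -8*64 = -512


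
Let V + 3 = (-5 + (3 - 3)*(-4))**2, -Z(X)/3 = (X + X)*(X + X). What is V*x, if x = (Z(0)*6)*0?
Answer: 0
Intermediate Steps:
Z(X) = -12*X**2 (Z(X) = -3*(X + X)*(X + X) = -3*2*X*2*X = -12*X**2)
x = 0 (x = (-12*0**2*6)*0 = (-12*0*6)*0 = (0*6)*0 = 0*0 = 0)
V = 22 (V = -3 + (-5 + (3 - 3)*(-4))**2 = -3 + (-5 + 0*(-4))**2 = -3 + (-5 + 0)**2 = -3 + (-5)**2 = -3 + 25 = 22)
V*x = 22*0 = 0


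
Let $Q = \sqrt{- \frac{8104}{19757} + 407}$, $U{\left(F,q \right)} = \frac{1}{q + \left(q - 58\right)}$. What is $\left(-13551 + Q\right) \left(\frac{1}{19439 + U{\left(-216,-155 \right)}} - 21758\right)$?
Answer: $\frac{703057328663930}{2384517} - \frac{6767259230 \sqrt{17634209135}}{2048300103} \approx 2.944 \cdot 10^{8}$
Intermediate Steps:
$U{\left(F,q \right)} = \frac{1}{-58 + 2 q}$ ($U{\left(F,q \right)} = \frac{1}{q + \left(-58 + q\right)} = \frac{1}{-58 + 2 q}$)
$Q = \frac{3 \sqrt{17634209135}}{19757}$ ($Q = \sqrt{\left(-8104\right) \frac{1}{19757} + 407} = \sqrt{- \frac{8104}{19757} + 407} = \sqrt{\frac{8032995}{19757}} = \frac{3 \sqrt{17634209135}}{19757} \approx 20.164$)
$\left(-13551 + Q\right) \left(\frac{1}{19439 + U{\left(-216,-155 \right)}} - 21758\right) = \left(-13551 + \frac{3 \sqrt{17634209135}}{19757}\right) \left(\frac{1}{19439 + \frac{1}{2 \left(-29 - 155\right)}} - 21758\right) = \left(-13551 + \frac{3 \sqrt{17634209135}}{19757}\right) \left(\frac{1}{19439 + \frac{1}{2 \left(-184\right)}} - 21758\right) = \left(-13551 + \frac{3 \sqrt{17634209135}}{19757}\right) \left(\frac{1}{19439 + \frac{1}{2} \left(- \frac{1}{184}\right)} - 21758\right) = \left(-13551 + \frac{3 \sqrt{17634209135}}{19757}\right) \left(\frac{1}{19439 - \frac{1}{368}} - 21758\right) = \left(-13551 + \frac{3 \sqrt{17634209135}}{19757}\right) \left(\frac{1}{\frac{7153551}{368}} - 21758\right) = \left(-13551 + \frac{3 \sqrt{17634209135}}{19757}\right) \left(\frac{368}{7153551} - 21758\right) = \left(-13551 + \frac{3 \sqrt{17634209135}}{19757}\right) \left(- \frac{155646962290}{7153551}\right) = \frac{703057328663930}{2384517} - \frac{6767259230 \sqrt{17634209135}}{2048300103}$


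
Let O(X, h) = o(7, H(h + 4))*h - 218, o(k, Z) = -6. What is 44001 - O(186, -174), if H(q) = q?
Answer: 43175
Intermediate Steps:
O(X, h) = -218 - 6*h (O(X, h) = -6*h - 218 = -218 - 6*h)
44001 - O(186, -174) = 44001 - (-218 - 6*(-174)) = 44001 - (-218 + 1044) = 44001 - 1*826 = 44001 - 826 = 43175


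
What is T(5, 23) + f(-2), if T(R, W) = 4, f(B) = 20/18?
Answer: 46/9 ≈ 5.1111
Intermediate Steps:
f(B) = 10/9 (f(B) = 20*(1/18) = 10/9)
T(5, 23) + f(-2) = 4 + 10/9 = 46/9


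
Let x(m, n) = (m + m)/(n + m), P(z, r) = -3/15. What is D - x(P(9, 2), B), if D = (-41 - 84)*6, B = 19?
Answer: -35249/47 ≈ -749.98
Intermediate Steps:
P(z, r) = -1/5 (P(z, r) = -3*1/15 = -1/5)
D = -750 (D = -125*6 = -750)
x(m, n) = 2*m/(m + n) (x(m, n) = (2*m)/(m + n) = 2*m/(m + n))
D - x(P(9, 2), B) = -750 - 2*(-1)/(5*(-1/5 + 19)) = -750 - 2*(-1)/(5*94/5) = -750 - 2*(-1)*5/(5*94) = -750 - 1*(-1/47) = -750 + 1/47 = -35249/47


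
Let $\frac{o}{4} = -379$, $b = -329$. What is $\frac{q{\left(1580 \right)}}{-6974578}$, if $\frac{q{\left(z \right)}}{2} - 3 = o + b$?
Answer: $\frac{1842}{3487289} \approx 0.0005282$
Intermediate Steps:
$o = -1516$ ($o = 4 \left(-379\right) = -1516$)
$q{\left(z \right)} = -3684$ ($q{\left(z \right)} = 6 + 2 \left(-1516 - 329\right) = 6 + 2 \left(-1845\right) = 6 - 3690 = -3684$)
$\frac{q{\left(1580 \right)}}{-6974578} = - \frac{3684}{-6974578} = \left(-3684\right) \left(- \frac{1}{6974578}\right) = \frac{1842}{3487289}$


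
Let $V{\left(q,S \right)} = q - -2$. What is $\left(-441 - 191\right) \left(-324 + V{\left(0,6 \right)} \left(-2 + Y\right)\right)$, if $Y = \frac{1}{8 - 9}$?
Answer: $208560$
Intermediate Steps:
$V{\left(q,S \right)} = 2 + q$ ($V{\left(q,S \right)} = q + 2 = 2 + q$)
$Y = -1$ ($Y = \frac{1}{-1} = -1$)
$\left(-441 - 191\right) \left(-324 + V{\left(0,6 \right)} \left(-2 + Y\right)\right) = \left(-441 - 191\right) \left(-324 + \left(2 + 0\right) \left(-2 - 1\right)\right) = \left(-441 - 191\right) \left(-324 + 2 \left(-3\right)\right) = - 632 \left(-324 - 6\right) = \left(-632\right) \left(-330\right) = 208560$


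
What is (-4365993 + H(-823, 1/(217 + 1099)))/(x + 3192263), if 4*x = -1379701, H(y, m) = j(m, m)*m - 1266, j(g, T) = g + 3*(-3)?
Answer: -7563463714547/4931178966364 ≈ -1.5338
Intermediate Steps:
j(g, T) = -9 + g (j(g, T) = g - 9 = -9 + g)
H(y, m) = -1266 + m*(-9 + m) (H(y, m) = (-9 + m)*m - 1266 = m*(-9 + m) - 1266 = -1266 + m*(-9 + m))
x = -1379701/4 (x = (¼)*(-1379701) = -1379701/4 ≈ -3.4493e+5)
(-4365993 + H(-823, 1/(217 + 1099)))/(x + 3192263) = (-4365993 + (-1266 + (-9 + 1/(217 + 1099))/(217 + 1099)))/(-1379701/4 + 3192263) = (-4365993 + (-1266 + (-9 + 1/1316)/1316))/(11389351/4) = (-4365993 + (-1266 + (-9 + 1/1316)/1316))*(4/11389351) = (-4365993 + (-1266 + (1/1316)*(-11843/1316)))*(4/11389351) = (-4365993 + (-1266 - 11843/1731856))*(4/11389351) = (-4365993 - 2192541539/1731856)*(4/11389351) = -7563463714547/1731856*4/11389351 = -7563463714547/4931178966364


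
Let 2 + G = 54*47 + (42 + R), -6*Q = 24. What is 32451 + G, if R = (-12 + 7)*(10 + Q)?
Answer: 34999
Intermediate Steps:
Q = -4 (Q = -1/6*24 = -4)
R = -30 (R = (-12 + 7)*(10 - 4) = -5*6 = -30)
G = 2548 (G = -2 + (54*47 + (42 - 30)) = -2 + (2538 + 12) = -2 + 2550 = 2548)
32451 + G = 32451 + 2548 = 34999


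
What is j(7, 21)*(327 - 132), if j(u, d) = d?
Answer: 4095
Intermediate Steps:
j(7, 21)*(327 - 132) = 21*(327 - 132) = 21*195 = 4095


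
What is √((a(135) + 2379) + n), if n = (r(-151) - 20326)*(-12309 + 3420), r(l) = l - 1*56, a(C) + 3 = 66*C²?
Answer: √183723063 ≈ 13554.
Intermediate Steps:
a(C) = -3 + 66*C²
r(l) = -56 + l (r(l) = l - 56 = -56 + l)
n = 182517837 (n = ((-56 - 151) - 20326)*(-12309 + 3420) = (-207 - 20326)*(-8889) = -20533*(-8889) = 182517837)
√((a(135) + 2379) + n) = √(((-3 + 66*135²) + 2379) + 182517837) = √(((-3 + 66*18225) + 2379) + 182517837) = √(((-3 + 1202850) + 2379) + 182517837) = √((1202847 + 2379) + 182517837) = √(1205226 + 182517837) = √183723063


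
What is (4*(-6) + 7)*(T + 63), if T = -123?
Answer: 1020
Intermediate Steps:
(4*(-6) + 7)*(T + 63) = (4*(-6) + 7)*(-123 + 63) = (-24 + 7)*(-60) = -17*(-60) = 1020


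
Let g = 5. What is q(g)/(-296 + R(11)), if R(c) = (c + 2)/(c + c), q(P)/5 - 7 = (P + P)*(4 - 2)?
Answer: -2970/6499 ≈ -0.45699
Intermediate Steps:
q(P) = 35 + 20*P (q(P) = 35 + 5*((P + P)*(4 - 2)) = 35 + 5*((2*P)*2) = 35 + 5*(4*P) = 35 + 20*P)
R(c) = (2 + c)/(2*c) (R(c) = (2 + c)/((2*c)) = (2 + c)*(1/(2*c)) = (2 + c)/(2*c))
q(g)/(-296 + R(11)) = (35 + 20*5)/(-296 + (½)*(2 + 11)/11) = (35 + 100)/(-296 + (½)*(1/11)*13) = 135/(-296 + 13/22) = 135/(-6499/22) = -22/6499*135 = -2970/6499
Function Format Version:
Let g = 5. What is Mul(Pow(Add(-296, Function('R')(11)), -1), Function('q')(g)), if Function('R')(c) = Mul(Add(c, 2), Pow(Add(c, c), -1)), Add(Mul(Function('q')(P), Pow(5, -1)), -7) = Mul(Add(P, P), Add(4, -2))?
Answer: Rational(-2970, 6499) ≈ -0.45699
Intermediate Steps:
Function('q')(P) = Add(35, Mul(20, P)) (Function('q')(P) = Add(35, Mul(5, Mul(Add(P, P), Add(4, -2)))) = Add(35, Mul(5, Mul(Mul(2, P), 2))) = Add(35, Mul(5, Mul(4, P))) = Add(35, Mul(20, P)))
Function('R')(c) = Mul(Rational(1, 2), Pow(c, -1), Add(2, c)) (Function('R')(c) = Mul(Add(2, c), Pow(Mul(2, c), -1)) = Mul(Add(2, c), Mul(Rational(1, 2), Pow(c, -1))) = Mul(Rational(1, 2), Pow(c, -1), Add(2, c)))
Mul(Pow(Add(-296, Function('R')(11)), -1), Function('q')(g)) = Mul(Pow(Add(-296, Mul(Rational(1, 2), Pow(11, -1), Add(2, 11))), -1), Add(35, Mul(20, 5))) = Mul(Pow(Add(-296, Mul(Rational(1, 2), Rational(1, 11), 13)), -1), Add(35, 100)) = Mul(Pow(Add(-296, Rational(13, 22)), -1), 135) = Mul(Pow(Rational(-6499, 22), -1), 135) = Mul(Rational(-22, 6499), 135) = Rational(-2970, 6499)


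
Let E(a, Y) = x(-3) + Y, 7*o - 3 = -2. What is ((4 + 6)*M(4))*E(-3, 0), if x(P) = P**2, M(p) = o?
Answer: 90/7 ≈ 12.857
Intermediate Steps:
o = 1/7 (o = 3/7 + (1/7)*(-2) = 3/7 - 2/7 = 1/7 ≈ 0.14286)
M(p) = 1/7
E(a, Y) = 9 + Y (E(a, Y) = (-3)**2 + Y = 9 + Y)
((4 + 6)*M(4))*E(-3, 0) = ((4 + 6)*(1/7))*(9 + 0) = (10*(1/7))*9 = (10/7)*9 = 90/7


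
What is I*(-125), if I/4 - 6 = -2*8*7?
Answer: 53000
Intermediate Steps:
I = -424 (I = 24 + 4*(-2*8*7) = 24 + 4*(-16*7) = 24 + 4*(-112) = 24 - 448 = -424)
I*(-125) = -424*(-125) = 53000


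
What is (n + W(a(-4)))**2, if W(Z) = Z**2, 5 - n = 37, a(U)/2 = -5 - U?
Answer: 784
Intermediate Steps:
a(U) = -10 - 2*U (a(U) = 2*(-5 - U) = -10 - 2*U)
n = -32 (n = 5 - 1*37 = 5 - 37 = -32)
(n + W(a(-4)))**2 = (-32 + (-10 - 2*(-4))**2)**2 = (-32 + (-10 + 8)**2)**2 = (-32 + (-2)**2)**2 = (-32 + 4)**2 = (-28)**2 = 784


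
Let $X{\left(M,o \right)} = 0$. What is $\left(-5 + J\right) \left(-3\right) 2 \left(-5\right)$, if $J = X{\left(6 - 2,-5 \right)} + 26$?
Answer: $630$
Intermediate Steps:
$J = 26$ ($J = 0 + 26 = 26$)
$\left(-5 + J\right) \left(-3\right) 2 \left(-5\right) = \left(-5 + 26\right) \left(-3\right) 2 \left(-5\right) = 21 \left(\left(-6\right) \left(-5\right)\right) = 21 \cdot 30 = 630$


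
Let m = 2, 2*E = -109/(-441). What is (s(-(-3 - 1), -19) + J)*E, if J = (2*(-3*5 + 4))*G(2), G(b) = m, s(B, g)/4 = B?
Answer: -218/63 ≈ -3.4603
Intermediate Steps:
E = 109/882 (E = (-109/(-441))/2 = (-109*(-1/441))/2 = (1/2)*(109/441) = 109/882 ≈ 0.12358)
s(B, g) = 4*B
G(b) = 2
J = -44 (J = (2*(-3*5 + 4))*2 = (2*(-15 + 4))*2 = (2*(-11))*2 = -22*2 = -44)
(s(-(-3 - 1), -19) + J)*E = (4*(-(-3 - 1)) - 44)*(109/882) = (4*(-1*(-4)) - 44)*(109/882) = (4*4 - 44)*(109/882) = (16 - 44)*(109/882) = -28*109/882 = -218/63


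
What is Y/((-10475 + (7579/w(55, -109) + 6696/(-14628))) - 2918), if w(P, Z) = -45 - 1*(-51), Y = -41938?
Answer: 306734532/88720949 ≈ 3.4573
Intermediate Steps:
w(P, Z) = 6 (w(P, Z) = -45 + 51 = 6)
Y/((-10475 + (7579/w(55, -109) + 6696/(-14628))) - 2918) = -41938/((-10475 + (7579/6 + 6696/(-14628))) - 2918) = -41938/((-10475 + (7579*(1/6) + 6696*(-1/14628))) - 2918) = -41938/((-10475 + (7579/6 - 558/1219)) - 2918) = -41938/((-10475 + 9235453/7314) - 2918) = -41938/(-67378697/7314 - 2918) = -41938/(-88720949/7314) = -41938*(-7314/88720949) = 306734532/88720949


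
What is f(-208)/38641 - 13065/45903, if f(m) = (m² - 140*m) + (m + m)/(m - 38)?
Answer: 8887146475/5594096211 ≈ 1.5887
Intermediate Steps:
f(m) = m² - 140*m + 2*m/(-38 + m) (f(m) = (m² - 140*m) + (2*m)/(-38 + m) = (m² - 140*m) + 2*m/(-38 + m) = m² - 140*m + 2*m/(-38 + m))
f(-208)/38641 - 13065/45903 = -208*(5322 + (-208)² - 178*(-208))/(-38 - 208)/38641 - 13065/45903 = -208*(5322 + 43264 + 37024)/(-246)*(1/38641) - 13065*1/45903 = -208*(-1/246)*85610*(1/38641) - 335/1177 = (8903440/123)*(1/38641) - 335/1177 = 8903440/4752843 - 335/1177 = 8887146475/5594096211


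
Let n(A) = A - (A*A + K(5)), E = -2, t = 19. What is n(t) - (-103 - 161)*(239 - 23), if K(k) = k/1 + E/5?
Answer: 283387/5 ≈ 56677.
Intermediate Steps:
K(k) = -⅖ + k (K(k) = k/1 - 2/5 = k*1 - 2*⅕ = k - ⅖ = -⅖ + k)
n(A) = -23/5 + A - A² (n(A) = A - (A*A + (-⅖ + 5)) = A - (A² + 23/5) = A - (23/5 + A²) = A + (-23/5 - A²) = -23/5 + A - A²)
n(t) - (-103 - 161)*(239 - 23) = (-23/5 + 19 - 1*19²) - (-103 - 161)*(239 - 23) = (-23/5 + 19 - 1*361) - (-264)*216 = (-23/5 + 19 - 361) - 1*(-57024) = -1733/5 + 57024 = 283387/5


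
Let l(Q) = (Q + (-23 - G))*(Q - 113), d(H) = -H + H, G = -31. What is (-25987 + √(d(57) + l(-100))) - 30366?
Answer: -56353 + 2*√4899 ≈ -56213.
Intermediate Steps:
d(H) = 0
l(Q) = (-113 + Q)*(8 + Q) (l(Q) = (Q + (-23 - 1*(-31)))*(Q - 113) = (Q + (-23 + 31))*(-113 + Q) = (Q + 8)*(-113 + Q) = (8 + Q)*(-113 + Q) = (-113 + Q)*(8 + Q))
(-25987 + √(d(57) + l(-100))) - 30366 = (-25987 + √(0 + (-904 + (-100)² - 105*(-100)))) - 30366 = (-25987 + √(0 + (-904 + 10000 + 10500))) - 30366 = (-25987 + √(0 + 19596)) - 30366 = (-25987 + √19596) - 30366 = (-25987 + 2*√4899) - 30366 = -56353 + 2*√4899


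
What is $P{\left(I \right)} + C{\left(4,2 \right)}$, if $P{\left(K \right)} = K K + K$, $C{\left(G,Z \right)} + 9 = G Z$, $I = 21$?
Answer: $461$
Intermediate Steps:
$C{\left(G,Z \right)} = -9 + G Z$
$P{\left(K \right)} = K + K^{2}$ ($P{\left(K \right)} = K^{2} + K = K + K^{2}$)
$P{\left(I \right)} + C{\left(4,2 \right)} = 21 \left(1 + 21\right) + \left(-9 + 4 \cdot 2\right) = 21 \cdot 22 + \left(-9 + 8\right) = 462 - 1 = 461$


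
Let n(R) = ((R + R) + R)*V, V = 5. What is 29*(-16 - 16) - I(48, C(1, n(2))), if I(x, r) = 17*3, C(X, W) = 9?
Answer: -979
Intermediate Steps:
n(R) = 15*R (n(R) = ((R + R) + R)*5 = (2*R + R)*5 = (3*R)*5 = 15*R)
I(x, r) = 51
29*(-16 - 16) - I(48, C(1, n(2))) = 29*(-16 - 16) - 1*51 = 29*(-32) - 51 = -928 - 51 = -979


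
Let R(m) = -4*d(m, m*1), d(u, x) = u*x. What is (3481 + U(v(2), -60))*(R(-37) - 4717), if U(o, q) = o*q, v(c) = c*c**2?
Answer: -30589193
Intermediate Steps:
v(c) = c**3
R(m) = -4*m**2 (R(m) = -4*m*m*1 = -4*m*m = -4*m**2)
(3481 + U(v(2), -60))*(R(-37) - 4717) = (3481 + 2**3*(-60))*(-4*(-37)**2 - 4717) = (3481 + 8*(-60))*(-4*1369 - 4717) = (3481 - 480)*(-5476 - 4717) = 3001*(-10193) = -30589193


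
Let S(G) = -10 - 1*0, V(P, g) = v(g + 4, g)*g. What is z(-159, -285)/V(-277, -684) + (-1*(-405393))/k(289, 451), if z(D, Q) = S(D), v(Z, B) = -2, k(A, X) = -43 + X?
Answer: 23107231/23256 ≈ 993.60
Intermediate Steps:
V(P, g) = -2*g
S(G) = -10 (S(G) = -10 + 0 = -10)
z(D, Q) = -10
z(-159, -285)/V(-277, -684) + (-1*(-405393))/k(289, 451) = -10/((-2*(-684))) + (-1*(-405393))/(-43 + 451) = -10/1368 + 405393/408 = -10*1/1368 + 405393*(1/408) = -5/684 + 135131/136 = 23107231/23256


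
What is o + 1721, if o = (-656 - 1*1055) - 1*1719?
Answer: -1709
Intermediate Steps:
o = -3430 (o = (-656 - 1055) - 1719 = -1711 - 1719 = -3430)
o + 1721 = -3430 + 1721 = -1709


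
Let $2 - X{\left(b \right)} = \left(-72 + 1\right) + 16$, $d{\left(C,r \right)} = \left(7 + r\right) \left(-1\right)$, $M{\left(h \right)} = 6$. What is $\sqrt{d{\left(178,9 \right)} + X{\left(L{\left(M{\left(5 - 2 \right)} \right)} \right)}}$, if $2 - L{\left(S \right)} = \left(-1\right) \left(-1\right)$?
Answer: $\sqrt{41} \approx 6.4031$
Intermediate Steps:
$d{\left(C,r \right)} = -7 - r$
$L{\left(S \right)} = 1$ ($L{\left(S \right)} = 2 - \left(-1\right) \left(-1\right) = 2 - 1 = 1$)
$X{\left(b \right)} = 57$ ($X{\left(b \right)} = 2 - \left(\left(-72 + 1\right) + 16\right) = 2 - \left(-71 + 16\right) = 2 - -55 = 2 + 55 = 57$)
$\sqrt{d{\left(178,9 \right)} + X{\left(L{\left(M{\left(5 - 2 \right)} \right)} \right)}} = \sqrt{\left(-7 - 9\right) + 57} = \sqrt{-16 + 57} = \sqrt{41}$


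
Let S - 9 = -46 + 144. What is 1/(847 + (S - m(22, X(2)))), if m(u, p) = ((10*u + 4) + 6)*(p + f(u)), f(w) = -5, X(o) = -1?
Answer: 1/2334 ≈ 0.00042845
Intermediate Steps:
m(u, p) = (-5 + p)*(10 + 10*u) (m(u, p) = ((10*u + 4) + 6)*(p - 5) = ((4 + 10*u) + 6)*(-5 + p) = (10 + 10*u)*(-5 + p) = (-5 + p)*(10 + 10*u))
S = 107 (S = 9 + (-46 + 144) = 9 + 98 = 107)
1/(847 + (S - m(22, X(2)))) = 1/(847 + (107 - (-50 - 50*22 + 10*(-1) + 10*(-1)*22))) = 1/(847 + (107 - (-50 - 1100 - 10 - 220))) = 1/(847 + (107 - 1*(-1380))) = 1/(847 + (107 + 1380)) = 1/(847 + 1487) = 1/2334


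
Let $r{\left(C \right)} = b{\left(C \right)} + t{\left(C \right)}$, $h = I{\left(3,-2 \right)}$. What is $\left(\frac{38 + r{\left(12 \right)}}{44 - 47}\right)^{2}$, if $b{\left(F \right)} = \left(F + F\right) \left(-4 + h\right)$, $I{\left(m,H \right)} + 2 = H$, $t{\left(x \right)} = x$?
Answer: $\frac{20164}{9} \approx 2240.4$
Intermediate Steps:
$I{\left(m,H \right)} = -2 + H$
$h = -4$ ($h = -2 - 2 = -4$)
$b{\left(F \right)} = - 16 F$ ($b{\left(F \right)} = \left(F + F\right) \left(-4 - 4\right) = 2 F \left(-8\right) = - 16 F$)
$r{\left(C \right)} = - 15 C$ ($r{\left(C \right)} = - 16 C + C = - 15 C$)
$\left(\frac{38 + r{\left(12 \right)}}{44 - 47}\right)^{2} = \left(\frac{38 - 180}{44 - 47}\right)^{2} = \left(- \frac{142}{-3}\right)^{2} = \left(\left(-142\right) \left(- \frac{1}{3}\right)\right)^{2} = \left(\frac{142}{3}\right)^{2} = \frac{20164}{9}$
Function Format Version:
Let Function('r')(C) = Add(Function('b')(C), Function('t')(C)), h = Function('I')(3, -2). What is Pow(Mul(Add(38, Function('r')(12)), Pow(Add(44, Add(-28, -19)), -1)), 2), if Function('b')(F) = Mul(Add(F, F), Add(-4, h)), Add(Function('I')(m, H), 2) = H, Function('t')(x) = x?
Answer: Rational(20164, 9) ≈ 2240.4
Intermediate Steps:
Function('I')(m, H) = Add(-2, H)
h = -4 (h = Add(-2, -2) = -4)
Function('b')(F) = Mul(-16, F) (Function('b')(F) = Mul(Add(F, F), Add(-4, -4)) = Mul(Mul(2, F), -8) = Mul(-16, F))
Function('r')(C) = Mul(-15, C) (Function('r')(C) = Add(Mul(-16, C), C) = Mul(-15, C))
Pow(Mul(Add(38, Function('r')(12)), Pow(Add(44, Add(-28, -19)), -1)), 2) = Pow(Mul(Add(38, Mul(-15, 12)), Pow(Add(44, Add(-28, -19)), -1)), 2) = Pow(Mul(Add(38, -180), Pow(Add(44, -47), -1)), 2) = Pow(Mul(-142, Pow(-3, -1)), 2) = Pow(Mul(-142, Rational(-1, 3)), 2) = Pow(Rational(142, 3), 2) = Rational(20164, 9)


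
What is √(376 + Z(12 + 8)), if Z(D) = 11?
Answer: 3*√43 ≈ 19.672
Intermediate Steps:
√(376 + Z(12 + 8)) = √(376 + 11) = √387 = 3*√43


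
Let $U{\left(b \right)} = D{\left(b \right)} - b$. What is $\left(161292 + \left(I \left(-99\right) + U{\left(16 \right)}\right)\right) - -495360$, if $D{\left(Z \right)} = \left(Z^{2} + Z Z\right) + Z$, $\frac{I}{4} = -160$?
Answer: $720524$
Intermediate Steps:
$I = -640$ ($I = 4 \left(-160\right) = -640$)
$D{\left(Z \right)} = Z + 2 Z^{2}$ ($D{\left(Z \right)} = \left(Z^{2} + Z^{2}\right) + Z = 2 Z^{2} + Z = Z + 2 Z^{2}$)
$U{\left(b \right)} = - b + b \left(1 + 2 b\right)$ ($U{\left(b \right)} = b \left(1 + 2 b\right) - b = - b + b \left(1 + 2 b\right)$)
$\left(161292 + \left(I \left(-99\right) + U{\left(16 \right)}\right)\right) - -495360 = \left(161292 + \left(\left(-640\right) \left(-99\right) + 2 \cdot 16^{2}\right)\right) - -495360 = \left(161292 + \left(63360 + 2 \cdot 256\right)\right) + 495360 = \left(161292 + \left(63360 + 512\right)\right) + 495360 = \left(161292 + 63872\right) + 495360 = 225164 + 495360 = 720524$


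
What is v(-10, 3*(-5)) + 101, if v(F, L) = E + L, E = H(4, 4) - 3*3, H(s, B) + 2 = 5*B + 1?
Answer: 96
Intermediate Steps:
H(s, B) = -1 + 5*B (H(s, B) = -2 + (5*B + 1) = -2 + (1 + 5*B) = -1 + 5*B)
E = 10 (E = (-1 + 5*4) - 3*3 = (-1 + 20) - 9 = 19 - 9 = 10)
v(F, L) = 10 + L
v(-10, 3*(-5)) + 101 = (10 + 3*(-5)) + 101 = (10 - 15) + 101 = -5 + 101 = 96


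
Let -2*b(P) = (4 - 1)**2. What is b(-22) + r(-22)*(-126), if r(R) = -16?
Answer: 4023/2 ≈ 2011.5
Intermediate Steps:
b(P) = -9/2 (b(P) = -(4 - 1)**2/2 = -1/2*3**2 = -1/2*9 = -9/2)
b(-22) + r(-22)*(-126) = -9/2 - 16*(-126) = -9/2 + 2016 = 4023/2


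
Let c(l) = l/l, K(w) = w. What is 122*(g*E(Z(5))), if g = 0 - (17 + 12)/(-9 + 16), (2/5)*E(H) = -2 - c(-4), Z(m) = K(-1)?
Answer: 26535/7 ≈ 3790.7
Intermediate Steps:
Z(m) = -1
c(l) = 1
E(H) = -15/2 (E(H) = 5*(-2 - 1*1)/2 = 5*(-2 - 1)/2 = (5/2)*(-3) = -15/2)
g = -29/7 (g = 0 - 29/7 = -29/7 ≈ -4.1429)
122*(g*E(Z(5))) = 122*(-29/7*(-15/2)) = 122*(435/14) = 26535/7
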